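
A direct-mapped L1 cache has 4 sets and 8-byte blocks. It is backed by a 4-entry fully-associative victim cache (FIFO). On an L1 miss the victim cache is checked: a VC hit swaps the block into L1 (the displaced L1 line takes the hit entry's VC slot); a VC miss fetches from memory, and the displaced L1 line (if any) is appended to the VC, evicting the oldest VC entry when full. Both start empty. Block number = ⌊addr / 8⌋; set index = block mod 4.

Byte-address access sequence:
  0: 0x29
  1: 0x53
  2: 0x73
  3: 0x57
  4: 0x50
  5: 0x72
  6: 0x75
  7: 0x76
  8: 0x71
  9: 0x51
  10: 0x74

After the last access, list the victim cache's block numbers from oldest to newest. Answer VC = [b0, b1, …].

VC = [10]

#0 0x29→b5/s1 MISS; vc=[]
#1 0x53→b10/s2 MISS; vc=[]
#2 0x73→b14/s2 MISS; vc=[10]
#3 0x57→b10/s2 VC-HIT; vc=[14]
#4 0x50→b10/s2 L1-HIT; vc=[14]
#5 0x72→b14/s2 VC-HIT; vc=[10]
#6 0x75→b14/s2 L1-HIT; vc=[10]
#7 0x76→b14/s2 L1-HIT; vc=[10]
#8 0x71→b14/s2 L1-HIT; vc=[10]
#9 0x51→b10/s2 VC-HIT; vc=[14]
#10 0x74→b14/s2 VC-HIT; vc=[10]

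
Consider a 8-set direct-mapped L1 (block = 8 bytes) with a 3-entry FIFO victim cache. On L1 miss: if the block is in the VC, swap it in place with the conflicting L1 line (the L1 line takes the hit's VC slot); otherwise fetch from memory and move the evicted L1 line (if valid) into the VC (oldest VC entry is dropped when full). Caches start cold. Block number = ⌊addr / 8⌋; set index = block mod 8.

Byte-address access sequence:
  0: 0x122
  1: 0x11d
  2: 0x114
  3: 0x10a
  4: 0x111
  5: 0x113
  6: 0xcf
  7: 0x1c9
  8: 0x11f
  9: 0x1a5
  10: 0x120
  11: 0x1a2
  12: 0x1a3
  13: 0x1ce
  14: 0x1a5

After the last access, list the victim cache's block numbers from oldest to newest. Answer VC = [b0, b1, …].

0: 0x122 (blk 36, set 4) → MISS  vc=[]
1: 0x11d (blk 35, set 3) → MISS  vc=[]
2: 0x114 (blk 34, set 2) → MISS  vc=[]
3: 0x10a (blk 33, set 1) → MISS  vc=[]
4: 0x111 (blk 34, set 2) → L1-HIT  vc=[]
5: 0x113 (blk 34, set 2) → L1-HIT  vc=[]
6: 0xcf (blk 25, set 1) → MISS  vc=[33]
7: 0x1c9 (blk 57, set 1) → MISS  vc=[33, 25]
8: 0x11f (blk 35, set 3) → L1-HIT  vc=[33, 25]
9: 0x1a5 (blk 52, set 4) → MISS  vc=[33, 25, 36]
10: 0x120 (blk 36, set 4) → VC-HIT  vc=[33, 25, 52]
11: 0x1a2 (blk 52, set 4) → VC-HIT  vc=[33, 25, 36]
12: 0x1a3 (blk 52, set 4) → L1-HIT  vc=[33, 25, 36]
13: 0x1ce (blk 57, set 1) → L1-HIT  vc=[33, 25, 36]
14: 0x1a5 (blk 52, set 4) → L1-HIT  vc=[33, 25, 36]

VC = [33, 25, 36]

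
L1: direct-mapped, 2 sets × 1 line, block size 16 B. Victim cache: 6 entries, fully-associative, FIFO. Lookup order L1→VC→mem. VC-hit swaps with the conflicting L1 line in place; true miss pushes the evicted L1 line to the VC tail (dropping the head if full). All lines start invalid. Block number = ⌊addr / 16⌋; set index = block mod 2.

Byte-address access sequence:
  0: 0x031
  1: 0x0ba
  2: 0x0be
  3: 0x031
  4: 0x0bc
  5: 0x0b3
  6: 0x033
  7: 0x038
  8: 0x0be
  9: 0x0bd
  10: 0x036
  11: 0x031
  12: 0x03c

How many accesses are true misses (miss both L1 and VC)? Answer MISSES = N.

#0 0x31→b3/s1 MISS; vc=[]
#1 0xba→b11/s1 MISS; vc=[3]
#2 0xbe→b11/s1 L1-HIT; vc=[3]
#3 0x31→b3/s1 VC-HIT; vc=[11]
#4 0xbc→b11/s1 VC-HIT; vc=[3]
#5 0xb3→b11/s1 L1-HIT; vc=[3]
#6 0x33→b3/s1 VC-HIT; vc=[11]
#7 0x38→b3/s1 L1-HIT; vc=[11]
#8 0xbe→b11/s1 VC-HIT; vc=[3]
#9 0xbd→b11/s1 L1-HIT; vc=[3]
#10 0x36→b3/s1 VC-HIT; vc=[11]
#11 0x31→b3/s1 L1-HIT; vc=[11]
#12 0x3c→b3/s1 L1-HIT; vc=[11]

MISSES = 2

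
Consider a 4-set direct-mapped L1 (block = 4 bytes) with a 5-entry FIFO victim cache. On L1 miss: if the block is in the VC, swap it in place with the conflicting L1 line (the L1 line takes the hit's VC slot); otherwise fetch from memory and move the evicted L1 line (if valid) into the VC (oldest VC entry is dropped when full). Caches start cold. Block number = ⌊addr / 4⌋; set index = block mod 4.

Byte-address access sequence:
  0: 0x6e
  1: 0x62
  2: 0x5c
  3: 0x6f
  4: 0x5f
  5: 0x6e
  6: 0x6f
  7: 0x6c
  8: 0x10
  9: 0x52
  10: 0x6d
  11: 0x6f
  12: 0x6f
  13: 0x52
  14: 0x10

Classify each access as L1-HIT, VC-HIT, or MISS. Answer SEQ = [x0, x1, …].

SEQ = [MISS, MISS, MISS, VC-HIT, VC-HIT, VC-HIT, L1-HIT, L1-HIT, MISS, MISS, L1-HIT, L1-HIT, L1-HIT, L1-HIT, VC-HIT]

  [0] addr=0x6e blk=27 s=3: MISS | VC []
  [1] addr=0x62 blk=24 s=0: MISS | VC []
  [2] addr=0x5c blk=23 s=3: MISS | VC [27]
  [3] addr=0x6f blk=27 s=3: VC-HIT | VC [23]
  [4] addr=0x5f blk=23 s=3: VC-HIT | VC [27]
  [5] addr=0x6e blk=27 s=3: VC-HIT | VC [23]
  [6] addr=0x6f blk=27 s=3: L1-HIT | VC [23]
  [7] addr=0x6c blk=27 s=3: L1-HIT | VC [23]
  [8] addr=0x10 blk=4 s=0: MISS | VC [23, 24]
  [9] addr=0x52 blk=20 s=0: MISS | VC [23, 24, 4]
  [10] addr=0x6d blk=27 s=3: L1-HIT | VC [23, 24, 4]
  [11] addr=0x6f blk=27 s=3: L1-HIT | VC [23, 24, 4]
  [12] addr=0x6f blk=27 s=3: L1-HIT | VC [23, 24, 4]
  [13] addr=0x52 blk=20 s=0: L1-HIT | VC [23, 24, 4]
  [14] addr=0x10 blk=4 s=0: VC-HIT | VC [23, 24, 20]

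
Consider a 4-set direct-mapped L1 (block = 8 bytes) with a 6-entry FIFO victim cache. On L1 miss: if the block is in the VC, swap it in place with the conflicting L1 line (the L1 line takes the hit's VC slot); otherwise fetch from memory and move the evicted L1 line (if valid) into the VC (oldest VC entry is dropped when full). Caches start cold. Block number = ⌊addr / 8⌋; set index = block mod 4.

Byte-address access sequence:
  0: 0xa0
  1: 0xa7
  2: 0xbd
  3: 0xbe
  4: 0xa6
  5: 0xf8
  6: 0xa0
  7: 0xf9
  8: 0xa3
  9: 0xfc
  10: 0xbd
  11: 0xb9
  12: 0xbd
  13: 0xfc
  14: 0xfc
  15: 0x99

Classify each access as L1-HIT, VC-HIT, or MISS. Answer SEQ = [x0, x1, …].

SEQ = [MISS, L1-HIT, MISS, L1-HIT, L1-HIT, MISS, L1-HIT, L1-HIT, L1-HIT, L1-HIT, VC-HIT, L1-HIT, L1-HIT, VC-HIT, L1-HIT, MISS]

0: 0xa0 (blk 20, set 0) → MISS  vc=[]
1: 0xa7 (blk 20, set 0) → L1-HIT  vc=[]
2: 0xbd (blk 23, set 3) → MISS  vc=[]
3: 0xbe (blk 23, set 3) → L1-HIT  vc=[]
4: 0xa6 (blk 20, set 0) → L1-HIT  vc=[]
5: 0xf8 (blk 31, set 3) → MISS  vc=[23]
6: 0xa0 (blk 20, set 0) → L1-HIT  vc=[23]
7: 0xf9 (blk 31, set 3) → L1-HIT  vc=[23]
8: 0xa3 (blk 20, set 0) → L1-HIT  vc=[23]
9: 0xfc (blk 31, set 3) → L1-HIT  vc=[23]
10: 0xbd (blk 23, set 3) → VC-HIT  vc=[31]
11: 0xb9 (blk 23, set 3) → L1-HIT  vc=[31]
12: 0xbd (blk 23, set 3) → L1-HIT  vc=[31]
13: 0xfc (blk 31, set 3) → VC-HIT  vc=[23]
14: 0xfc (blk 31, set 3) → L1-HIT  vc=[23]
15: 0x99 (blk 19, set 3) → MISS  vc=[23, 31]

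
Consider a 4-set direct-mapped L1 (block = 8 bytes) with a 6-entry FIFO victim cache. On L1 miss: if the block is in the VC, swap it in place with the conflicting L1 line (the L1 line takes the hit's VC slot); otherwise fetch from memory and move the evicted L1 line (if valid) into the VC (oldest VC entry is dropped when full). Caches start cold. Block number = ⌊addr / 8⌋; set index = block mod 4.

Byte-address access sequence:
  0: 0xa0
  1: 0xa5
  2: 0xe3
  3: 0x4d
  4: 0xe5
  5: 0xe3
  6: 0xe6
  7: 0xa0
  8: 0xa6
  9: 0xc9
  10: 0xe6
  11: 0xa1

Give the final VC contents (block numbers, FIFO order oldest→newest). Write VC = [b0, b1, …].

#0 0xa0→b20/s0 MISS; vc=[]
#1 0xa5→b20/s0 L1-HIT; vc=[]
#2 0xe3→b28/s0 MISS; vc=[20]
#3 0x4d→b9/s1 MISS; vc=[20]
#4 0xe5→b28/s0 L1-HIT; vc=[20]
#5 0xe3→b28/s0 L1-HIT; vc=[20]
#6 0xe6→b28/s0 L1-HIT; vc=[20]
#7 0xa0→b20/s0 VC-HIT; vc=[28]
#8 0xa6→b20/s0 L1-HIT; vc=[28]
#9 0xc9→b25/s1 MISS; vc=[28,9]
#10 0xe6→b28/s0 VC-HIT; vc=[20,9]
#11 0xa1→b20/s0 VC-HIT; vc=[28,9]

VC = [28, 9]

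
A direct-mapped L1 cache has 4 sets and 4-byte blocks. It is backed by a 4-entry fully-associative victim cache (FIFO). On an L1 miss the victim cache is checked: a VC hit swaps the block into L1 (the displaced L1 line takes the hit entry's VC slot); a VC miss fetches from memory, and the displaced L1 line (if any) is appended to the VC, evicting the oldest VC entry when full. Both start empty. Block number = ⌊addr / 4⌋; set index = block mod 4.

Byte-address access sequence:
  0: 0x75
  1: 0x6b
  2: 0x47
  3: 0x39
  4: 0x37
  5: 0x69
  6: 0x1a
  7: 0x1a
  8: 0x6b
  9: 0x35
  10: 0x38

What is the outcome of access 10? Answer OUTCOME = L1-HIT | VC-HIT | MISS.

  [0] addr=0x75 blk=29 s=1: MISS | VC []
  [1] addr=0x6b blk=26 s=2: MISS | VC []
  [2] addr=0x47 blk=17 s=1: MISS | VC [29]
  [3] addr=0x39 blk=14 s=2: MISS | VC [29, 26]
  [4] addr=0x37 blk=13 s=1: MISS | VC [29, 26, 17]
  [5] addr=0x69 blk=26 s=2: VC-HIT | VC [29, 14, 17]
  [6] addr=0x1a blk=6 s=2: MISS | VC [29, 14, 17, 26]
  [7] addr=0x1a blk=6 s=2: L1-HIT | VC [29, 14, 17, 26]
  [8] addr=0x6b blk=26 s=2: VC-HIT | VC [29, 14, 17, 6]
  [9] addr=0x35 blk=13 s=1: L1-HIT | VC [29, 14, 17, 6]
  [10] addr=0x38 blk=14 s=2: VC-HIT | VC [29, 26, 17, 6]

OUTCOME = VC-HIT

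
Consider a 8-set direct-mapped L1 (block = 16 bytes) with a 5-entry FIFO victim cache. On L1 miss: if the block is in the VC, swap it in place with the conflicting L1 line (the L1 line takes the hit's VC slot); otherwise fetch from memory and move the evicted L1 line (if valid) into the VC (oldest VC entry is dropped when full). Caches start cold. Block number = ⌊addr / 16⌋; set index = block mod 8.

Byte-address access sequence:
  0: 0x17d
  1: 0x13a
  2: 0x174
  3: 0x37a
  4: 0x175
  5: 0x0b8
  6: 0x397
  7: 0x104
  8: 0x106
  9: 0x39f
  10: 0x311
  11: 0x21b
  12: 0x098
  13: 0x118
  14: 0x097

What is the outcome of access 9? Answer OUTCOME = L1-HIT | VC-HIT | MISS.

OUTCOME = L1-HIT

  [0] addr=0x17d blk=23 s=7: MISS | VC []
  [1] addr=0x13a blk=19 s=3: MISS | VC []
  [2] addr=0x174 blk=23 s=7: L1-HIT | VC []
  [3] addr=0x37a blk=55 s=7: MISS | VC [23]
  [4] addr=0x175 blk=23 s=7: VC-HIT | VC [55]
  [5] addr=0xb8 blk=11 s=3: MISS | VC [55, 19]
  [6] addr=0x397 blk=57 s=1: MISS | VC [55, 19]
  [7] addr=0x104 blk=16 s=0: MISS | VC [55, 19]
  [8] addr=0x106 blk=16 s=0: L1-HIT | VC [55, 19]
  [9] addr=0x39f blk=57 s=1: L1-HIT | VC [55, 19]
  [10] addr=0x311 blk=49 s=1: MISS | VC [55, 19, 57]
  [11] addr=0x21b blk=33 s=1: MISS | VC [55, 19, 57, 49]
  [12] addr=0x98 blk=9 s=1: MISS | VC [55, 19, 57, 49, 33]
  [13] addr=0x118 blk=17 s=1: MISS | VC [19, 57, 49, 33, 9]
  [14] addr=0x97 blk=9 s=1: VC-HIT | VC [19, 57, 49, 33, 17]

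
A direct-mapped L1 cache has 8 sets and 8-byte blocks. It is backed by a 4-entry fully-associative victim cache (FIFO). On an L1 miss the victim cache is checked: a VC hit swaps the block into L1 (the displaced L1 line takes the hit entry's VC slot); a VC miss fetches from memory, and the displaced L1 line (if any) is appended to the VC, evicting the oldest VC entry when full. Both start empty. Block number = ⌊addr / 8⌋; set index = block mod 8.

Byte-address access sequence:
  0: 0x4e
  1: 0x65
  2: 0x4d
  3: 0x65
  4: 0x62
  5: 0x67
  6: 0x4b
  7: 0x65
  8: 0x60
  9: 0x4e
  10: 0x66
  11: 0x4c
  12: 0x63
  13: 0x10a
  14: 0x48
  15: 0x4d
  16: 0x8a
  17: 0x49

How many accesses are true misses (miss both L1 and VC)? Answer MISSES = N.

  [0] addr=0x4e blk=9 s=1: MISS | VC []
  [1] addr=0x65 blk=12 s=4: MISS | VC []
  [2] addr=0x4d blk=9 s=1: L1-HIT | VC []
  [3] addr=0x65 blk=12 s=4: L1-HIT | VC []
  [4] addr=0x62 blk=12 s=4: L1-HIT | VC []
  [5] addr=0x67 blk=12 s=4: L1-HIT | VC []
  [6] addr=0x4b blk=9 s=1: L1-HIT | VC []
  [7] addr=0x65 blk=12 s=4: L1-HIT | VC []
  [8] addr=0x60 blk=12 s=4: L1-HIT | VC []
  [9] addr=0x4e blk=9 s=1: L1-HIT | VC []
  [10] addr=0x66 blk=12 s=4: L1-HIT | VC []
  [11] addr=0x4c blk=9 s=1: L1-HIT | VC []
  [12] addr=0x63 blk=12 s=4: L1-HIT | VC []
  [13] addr=0x10a blk=33 s=1: MISS | VC [9]
  [14] addr=0x48 blk=9 s=1: VC-HIT | VC [33]
  [15] addr=0x4d blk=9 s=1: L1-HIT | VC [33]
  [16] addr=0x8a blk=17 s=1: MISS | VC [33, 9]
  [17] addr=0x49 blk=9 s=1: VC-HIT | VC [33, 17]

MISSES = 4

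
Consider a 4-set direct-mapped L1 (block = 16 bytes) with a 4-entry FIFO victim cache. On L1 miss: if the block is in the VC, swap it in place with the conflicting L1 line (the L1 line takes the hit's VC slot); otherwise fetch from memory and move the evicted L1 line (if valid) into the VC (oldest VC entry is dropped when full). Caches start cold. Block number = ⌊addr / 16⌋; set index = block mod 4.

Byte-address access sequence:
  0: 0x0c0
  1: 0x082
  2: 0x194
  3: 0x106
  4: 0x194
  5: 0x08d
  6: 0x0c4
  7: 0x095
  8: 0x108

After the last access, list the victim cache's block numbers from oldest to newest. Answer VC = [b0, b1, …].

VC = [8, 12, 25]

  [0] addr=0xc0 blk=12 s=0: MISS | VC []
  [1] addr=0x82 blk=8 s=0: MISS | VC [12]
  [2] addr=0x194 blk=25 s=1: MISS | VC [12]
  [3] addr=0x106 blk=16 s=0: MISS | VC [12, 8]
  [4] addr=0x194 blk=25 s=1: L1-HIT | VC [12, 8]
  [5] addr=0x8d blk=8 s=0: VC-HIT | VC [12, 16]
  [6] addr=0xc4 blk=12 s=0: VC-HIT | VC [8, 16]
  [7] addr=0x95 blk=9 s=1: MISS | VC [8, 16, 25]
  [8] addr=0x108 blk=16 s=0: VC-HIT | VC [8, 12, 25]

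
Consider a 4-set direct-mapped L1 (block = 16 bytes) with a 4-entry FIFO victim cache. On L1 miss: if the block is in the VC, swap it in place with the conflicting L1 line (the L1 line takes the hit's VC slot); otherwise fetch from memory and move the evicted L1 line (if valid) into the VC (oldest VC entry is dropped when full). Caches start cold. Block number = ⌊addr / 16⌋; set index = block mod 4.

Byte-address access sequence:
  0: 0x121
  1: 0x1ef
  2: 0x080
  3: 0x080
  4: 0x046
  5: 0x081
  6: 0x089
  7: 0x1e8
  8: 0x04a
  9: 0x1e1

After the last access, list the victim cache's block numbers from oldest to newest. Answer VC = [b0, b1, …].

  [0] addr=0x121 blk=18 s=2: MISS | VC []
  [1] addr=0x1ef blk=30 s=2: MISS | VC [18]
  [2] addr=0x80 blk=8 s=0: MISS | VC [18]
  [3] addr=0x80 blk=8 s=0: L1-HIT | VC [18]
  [4] addr=0x46 blk=4 s=0: MISS | VC [18, 8]
  [5] addr=0x81 blk=8 s=0: VC-HIT | VC [18, 4]
  [6] addr=0x89 blk=8 s=0: L1-HIT | VC [18, 4]
  [7] addr=0x1e8 blk=30 s=2: L1-HIT | VC [18, 4]
  [8] addr=0x4a blk=4 s=0: VC-HIT | VC [18, 8]
  [9] addr=0x1e1 blk=30 s=2: L1-HIT | VC [18, 8]

VC = [18, 8]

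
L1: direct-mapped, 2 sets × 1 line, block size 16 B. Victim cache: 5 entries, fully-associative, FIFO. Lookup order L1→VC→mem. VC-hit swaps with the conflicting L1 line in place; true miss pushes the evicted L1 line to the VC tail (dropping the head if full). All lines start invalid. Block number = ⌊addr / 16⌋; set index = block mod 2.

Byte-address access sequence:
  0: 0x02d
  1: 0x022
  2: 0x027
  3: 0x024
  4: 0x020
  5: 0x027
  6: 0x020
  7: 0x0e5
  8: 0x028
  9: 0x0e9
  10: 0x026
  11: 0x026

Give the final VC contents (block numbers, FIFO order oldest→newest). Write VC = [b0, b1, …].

  [0] addr=0x2d blk=2 s=0: MISS | VC []
  [1] addr=0x22 blk=2 s=0: L1-HIT | VC []
  [2] addr=0x27 blk=2 s=0: L1-HIT | VC []
  [3] addr=0x24 blk=2 s=0: L1-HIT | VC []
  [4] addr=0x20 blk=2 s=0: L1-HIT | VC []
  [5] addr=0x27 blk=2 s=0: L1-HIT | VC []
  [6] addr=0x20 blk=2 s=0: L1-HIT | VC []
  [7] addr=0xe5 blk=14 s=0: MISS | VC [2]
  [8] addr=0x28 blk=2 s=0: VC-HIT | VC [14]
  [9] addr=0xe9 blk=14 s=0: VC-HIT | VC [2]
  [10] addr=0x26 blk=2 s=0: VC-HIT | VC [14]
  [11] addr=0x26 blk=2 s=0: L1-HIT | VC [14]

VC = [14]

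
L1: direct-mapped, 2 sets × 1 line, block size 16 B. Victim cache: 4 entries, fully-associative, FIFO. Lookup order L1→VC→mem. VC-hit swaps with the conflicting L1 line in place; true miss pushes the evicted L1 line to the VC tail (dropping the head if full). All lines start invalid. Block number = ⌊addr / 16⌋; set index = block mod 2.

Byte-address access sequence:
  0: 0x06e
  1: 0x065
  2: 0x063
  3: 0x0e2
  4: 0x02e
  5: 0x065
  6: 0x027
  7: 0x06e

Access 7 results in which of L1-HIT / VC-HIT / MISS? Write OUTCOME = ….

#0 0x6e→b6/s0 MISS; vc=[]
#1 0x65→b6/s0 L1-HIT; vc=[]
#2 0x63→b6/s0 L1-HIT; vc=[]
#3 0xe2→b14/s0 MISS; vc=[6]
#4 0x2e→b2/s0 MISS; vc=[6,14]
#5 0x65→b6/s0 VC-HIT; vc=[2,14]
#6 0x27→b2/s0 VC-HIT; vc=[6,14]
#7 0x6e→b6/s0 VC-HIT; vc=[2,14]

OUTCOME = VC-HIT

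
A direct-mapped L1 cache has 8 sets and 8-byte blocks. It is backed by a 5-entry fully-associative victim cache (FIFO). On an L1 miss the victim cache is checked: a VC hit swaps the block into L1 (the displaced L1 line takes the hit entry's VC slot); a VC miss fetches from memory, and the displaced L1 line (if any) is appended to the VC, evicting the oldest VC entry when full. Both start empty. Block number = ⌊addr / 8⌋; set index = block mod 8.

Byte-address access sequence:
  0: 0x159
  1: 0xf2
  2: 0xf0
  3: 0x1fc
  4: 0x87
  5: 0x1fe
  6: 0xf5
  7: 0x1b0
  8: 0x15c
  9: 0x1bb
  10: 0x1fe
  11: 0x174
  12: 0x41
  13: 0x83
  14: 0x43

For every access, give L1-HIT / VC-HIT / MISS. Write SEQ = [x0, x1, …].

SEQ = [MISS, MISS, L1-HIT, MISS, MISS, L1-HIT, L1-HIT, MISS, L1-HIT, MISS, VC-HIT, MISS, MISS, VC-HIT, VC-HIT]

  [0] addr=0x159 blk=43 s=3: MISS | VC []
  [1] addr=0xf2 blk=30 s=6: MISS | VC []
  [2] addr=0xf0 blk=30 s=6: L1-HIT | VC []
  [3] addr=0x1fc blk=63 s=7: MISS | VC []
  [4] addr=0x87 blk=16 s=0: MISS | VC []
  [5] addr=0x1fe blk=63 s=7: L1-HIT | VC []
  [6] addr=0xf5 blk=30 s=6: L1-HIT | VC []
  [7] addr=0x1b0 blk=54 s=6: MISS | VC [30]
  [8] addr=0x15c blk=43 s=3: L1-HIT | VC [30]
  [9] addr=0x1bb blk=55 s=7: MISS | VC [30, 63]
  [10] addr=0x1fe blk=63 s=7: VC-HIT | VC [30, 55]
  [11] addr=0x174 blk=46 s=6: MISS | VC [30, 55, 54]
  [12] addr=0x41 blk=8 s=0: MISS | VC [30, 55, 54, 16]
  [13] addr=0x83 blk=16 s=0: VC-HIT | VC [30, 55, 54, 8]
  [14] addr=0x43 blk=8 s=0: VC-HIT | VC [30, 55, 54, 16]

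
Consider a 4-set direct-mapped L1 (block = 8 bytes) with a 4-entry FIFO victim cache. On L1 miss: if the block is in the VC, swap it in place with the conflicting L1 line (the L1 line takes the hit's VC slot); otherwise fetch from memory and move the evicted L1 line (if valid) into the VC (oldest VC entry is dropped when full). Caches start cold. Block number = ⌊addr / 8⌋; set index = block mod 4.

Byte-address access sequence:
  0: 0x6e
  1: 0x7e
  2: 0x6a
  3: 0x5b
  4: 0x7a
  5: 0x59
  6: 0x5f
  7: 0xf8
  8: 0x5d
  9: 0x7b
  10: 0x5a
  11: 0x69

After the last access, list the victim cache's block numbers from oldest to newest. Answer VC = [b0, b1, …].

  [0] addr=0x6e blk=13 s=1: MISS | VC []
  [1] addr=0x7e blk=15 s=3: MISS | VC []
  [2] addr=0x6a blk=13 s=1: L1-HIT | VC []
  [3] addr=0x5b blk=11 s=3: MISS | VC [15]
  [4] addr=0x7a blk=15 s=3: VC-HIT | VC [11]
  [5] addr=0x59 blk=11 s=3: VC-HIT | VC [15]
  [6] addr=0x5f blk=11 s=3: L1-HIT | VC [15]
  [7] addr=0xf8 blk=31 s=3: MISS | VC [15, 11]
  [8] addr=0x5d blk=11 s=3: VC-HIT | VC [15, 31]
  [9] addr=0x7b blk=15 s=3: VC-HIT | VC [11, 31]
  [10] addr=0x5a blk=11 s=3: VC-HIT | VC [15, 31]
  [11] addr=0x69 blk=13 s=1: L1-HIT | VC [15, 31]

VC = [15, 31]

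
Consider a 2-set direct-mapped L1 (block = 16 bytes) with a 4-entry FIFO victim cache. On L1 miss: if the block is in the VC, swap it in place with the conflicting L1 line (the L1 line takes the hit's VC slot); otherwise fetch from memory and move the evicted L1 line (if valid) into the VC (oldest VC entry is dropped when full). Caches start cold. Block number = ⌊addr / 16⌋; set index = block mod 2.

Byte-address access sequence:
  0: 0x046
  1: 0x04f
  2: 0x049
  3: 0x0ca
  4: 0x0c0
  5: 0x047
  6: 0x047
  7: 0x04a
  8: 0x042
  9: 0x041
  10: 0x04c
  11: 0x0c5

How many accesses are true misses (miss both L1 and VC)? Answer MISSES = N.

MISSES = 2

  [0] addr=0x46 blk=4 s=0: MISS | VC []
  [1] addr=0x4f blk=4 s=0: L1-HIT | VC []
  [2] addr=0x49 blk=4 s=0: L1-HIT | VC []
  [3] addr=0xca blk=12 s=0: MISS | VC [4]
  [4] addr=0xc0 blk=12 s=0: L1-HIT | VC [4]
  [5] addr=0x47 blk=4 s=0: VC-HIT | VC [12]
  [6] addr=0x47 blk=4 s=0: L1-HIT | VC [12]
  [7] addr=0x4a blk=4 s=0: L1-HIT | VC [12]
  [8] addr=0x42 blk=4 s=0: L1-HIT | VC [12]
  [9] addr=0x41 blk=4 s=0: L1-HIT | VC [12]
  [10] addr=0x4c blk=4 s=0: L1-HIT | VC [12]
  [11] addr=0xc5 blk=12 s=0: VC-HIT | VC [4]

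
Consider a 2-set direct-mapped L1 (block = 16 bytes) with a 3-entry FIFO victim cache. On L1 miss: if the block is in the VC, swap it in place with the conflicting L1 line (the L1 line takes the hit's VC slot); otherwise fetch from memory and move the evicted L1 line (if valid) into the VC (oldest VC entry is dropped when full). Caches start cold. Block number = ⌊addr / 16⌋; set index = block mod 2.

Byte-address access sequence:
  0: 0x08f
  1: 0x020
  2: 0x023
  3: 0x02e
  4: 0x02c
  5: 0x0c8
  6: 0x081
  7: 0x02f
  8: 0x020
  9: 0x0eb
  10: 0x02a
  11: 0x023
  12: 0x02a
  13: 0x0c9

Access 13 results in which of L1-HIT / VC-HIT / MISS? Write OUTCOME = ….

OUTCOME = VC-HIT

#0 0x8f→b8/s0 MISS; vc=[]
#1 0x20→b2/s0 MISS; vc=[8]
#2 0x23→b2/s0 L1-HIT; vc=[8]
#3 0x2e→b2/s0 L1-HIT; vc=[8]
#4 0x2c→b2/s0 L1-HIT; vc=[8]
#5 0xc8→b12/s0 MISS; vc=[8,2]
#6 0x81→b8/s0 VC-HIT; vc=[12,2]
#7 0x2f→b2/s0 VC-HIT; vc=[12,8]
#8 0x20→b2/s0 L1-HIT; vc=[12,8]
#9 0xeb→b14/s0 MISS; vc=[12,8,2]
#10 0x2a→b2/s0 VC-HIT; vc=[12,8,14]
#11 0x23→b2/s0 L1-HIT; vc=[12,8,14]
#12 0x2a→b2/s0 L1-HIT; vc=[12,8,14]
#13 0xc9→b12/s0 VC-HIT; vc=[2,8,14]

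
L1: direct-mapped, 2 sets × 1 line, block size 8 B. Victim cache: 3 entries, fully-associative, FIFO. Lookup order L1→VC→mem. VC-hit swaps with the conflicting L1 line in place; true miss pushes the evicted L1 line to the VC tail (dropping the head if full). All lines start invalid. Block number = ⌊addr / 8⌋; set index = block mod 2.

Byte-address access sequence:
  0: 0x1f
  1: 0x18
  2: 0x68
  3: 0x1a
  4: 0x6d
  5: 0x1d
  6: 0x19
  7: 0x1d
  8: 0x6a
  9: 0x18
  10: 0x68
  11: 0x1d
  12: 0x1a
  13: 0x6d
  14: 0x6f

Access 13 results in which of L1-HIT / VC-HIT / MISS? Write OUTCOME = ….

OUTCOME = VC-HIT

  [0] addr=0x1f blk=3 s=1: MISS | VC []
  [1] addr=0x18 blk=3 s=1: L1-HIT | VC []
  [2] addr=0x68 blk=13 s=1: MISS | VC [3]
  [3] addr=0x1a blk=3 s=1: VC-HIT | VC [13]
  [4] addr=0x6d blk=13 s=1: VC-HIT | VC [3]
  [5] addr=0x1d blk=3 s=1: VC-HIT | VC [13]
  [6] addr=0x19 blk=3 s=1: L1-HIT | VC [13]
  [7] addr=0x1d blk=3 s=1: L1-HIT | VC [13]
  [8] addr=0x6a blk=13 s=1: VC-HIT | VC [3]
  [9] addr=0x18 blk=3 s=1: VC-HIT | VC [13]
  [10] addr=0x68 blk=13 s=1: VC-HIT | VC [3]
  [11] addr=0x1d blk=3 s=1: VC-HIT | VC [13]
  [12] addr=0x1a blk=3 s=1: L1-HIT | VC [13]
  [13] addr=0x6d blk=13 s=1: VC-HIT | VC [3]
  [14] addr=0x6f blk=13 s=1: L1-HIT | VC [3]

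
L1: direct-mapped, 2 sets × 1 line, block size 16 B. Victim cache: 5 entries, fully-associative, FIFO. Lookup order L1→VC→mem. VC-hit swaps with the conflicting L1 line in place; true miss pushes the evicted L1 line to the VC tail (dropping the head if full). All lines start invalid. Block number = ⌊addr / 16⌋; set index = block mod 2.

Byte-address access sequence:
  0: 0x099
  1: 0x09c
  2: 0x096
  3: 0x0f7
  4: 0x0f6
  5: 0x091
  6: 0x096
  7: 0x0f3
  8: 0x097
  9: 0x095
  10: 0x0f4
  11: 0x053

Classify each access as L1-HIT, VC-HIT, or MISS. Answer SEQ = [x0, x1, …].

SEQ = [MISS, L1-HIT, L1-HIT, MISS, L1-HIT, VC-HIT, L1-HIT, VC-HIT, VC-HIT, L1-HIT, VC-HIT, MISS]

  [0] addr=0x99 blk=9 s=1: MISS | VC []
  [1] addr=0x9c blk=9 s=1: L1-HIT | VC []
  [2] addr=0x96 blk=9 s=1: L1-HIT | VC []
  [3] addr=0xf7 blk=15 s=1: MISS | VC [9]
  [4] addr=0xf6 blk=15 s=1: L1-HIT | VC [9]
  [5] addr=0x91 blk=9 s=1: VC-HIT | VC [15]
  [6] addr=0x96 blk=9 s=1: L1-HIT | VC [15]
  [7] addr=0xf3 blk=15 s=1: VC-HIT | VC [9]
  [8] addr=0x97 blk=9 s=1: VC-HIT | VC [15]
  [9] addr=0x95 blk=9 s=1: L1-HIT | VC [15]
  [10] addr=0xf4 blk=15 s=1: VC-HIT | VC [9]
  [11] addr=0x53 blk=5 s=1: MISS | VC [9, 15]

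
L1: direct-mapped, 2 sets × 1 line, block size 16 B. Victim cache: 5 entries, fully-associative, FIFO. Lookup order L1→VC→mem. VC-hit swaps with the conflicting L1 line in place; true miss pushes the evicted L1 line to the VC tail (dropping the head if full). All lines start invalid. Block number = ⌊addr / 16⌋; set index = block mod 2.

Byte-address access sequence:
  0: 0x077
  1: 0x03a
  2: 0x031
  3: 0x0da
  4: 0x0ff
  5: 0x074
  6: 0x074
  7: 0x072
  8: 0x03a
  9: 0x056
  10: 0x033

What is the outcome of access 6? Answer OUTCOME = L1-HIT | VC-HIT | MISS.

OUTCOME = L1-HIT

  [0] addr=0x77 blk=7 s=1: MISS | VC []
  [1] addr=0x3a blk=3 s=1: MISS | VC [7]
  [2] addr=0x31 blk=3 s=1: L1-HIT | VC [7]
  [3] addr=0xda blk=13 s=1: MISS | VC [7, 3]
  [4] addr=0xff blk=15 s=1: MISS | VC [7, 3, 13]
  [5] addr=0x74 blk=7 s=1: VC-HIT | VC [15, 3, 13]
  [6] addr=0x74 blk=7 s=1: L1-HIT | VC [15, 3, 13]
  [7] addr=0x72 blk=7 s=1: L1-HIT | VC [15, 3, 13]
  [8] addr=0x3a blk=3 s=1: VC-HIT | VC [15, 7, 13]
  [9] addr=0x56 blk=5 s=1: MISS | VC [15, 7, 13, 3]
  [10] addr=0x33 blk=3 s=1: VC-HIT | VC [15, 7, 13, 5]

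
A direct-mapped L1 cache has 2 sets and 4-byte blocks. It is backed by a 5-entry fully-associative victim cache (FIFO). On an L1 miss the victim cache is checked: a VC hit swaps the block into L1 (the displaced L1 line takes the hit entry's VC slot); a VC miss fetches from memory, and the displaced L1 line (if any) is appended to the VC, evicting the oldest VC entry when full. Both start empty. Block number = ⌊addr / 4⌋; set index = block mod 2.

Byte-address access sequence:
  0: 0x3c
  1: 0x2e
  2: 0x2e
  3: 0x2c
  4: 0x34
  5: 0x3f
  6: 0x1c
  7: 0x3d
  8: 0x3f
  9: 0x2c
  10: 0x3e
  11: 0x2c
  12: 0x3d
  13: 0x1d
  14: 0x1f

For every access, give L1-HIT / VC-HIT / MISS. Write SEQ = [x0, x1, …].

0: 0x3c (blk 15, set 1) → MISS  vc=[]
1: 0x2e (blk 11, set 1) → MISS  vc=[15]
2: 0x2e (blk 11, set 1) → L1-HIT  vc=[15]
3: 0x2c (blk 11, set 1) → L1-HIT  vc=[15]
4: 0x34 (blk 13, set 1) → MISS  vc=[15, 11]
5: 0x3f (blk 15, set 1) → VC-HIT  vc=[13, 11]
6: 0x1c (blk 7, set 1) → MISS  vc=[13, 11, 15]
7: 0x3d (blk 15, set 1) → VC-HIT  vc=[13, 11, 7]
8: 0x3f (blk 15, set 1) → L1-HIT  vc=[13, 11, 7]
9: 0x2c (blk 11, set 1) → VC-HIT  vc=[13, 15, 7]
10: 0x3e (blk 15, set 1) → VC-HIT  vc=[13, 11, 7]
11: 0x2c (blk 11, set 1) → VC-HIT  vc=[13, 15, 7]
12: 0x3d (blk 15, set 1) → VC-HIT  vc=[13, 11, 7]
13: 0x1d (blk 7, set 1) → VC-HIT  vc=[13, 11, 15]
14: 0x1f (blk 7, set 1) → L1-HIT  vc=[13, 11, 15]

SEQ = [MISS, MISS, L1-HIT, L1-HIT, MISS, VC-HIT, MISS, VC-HIT, L1-HIT, VC-HIT, VC-HIT, VC-HIT, VC-HIT, VC-HIT, L1-HIT]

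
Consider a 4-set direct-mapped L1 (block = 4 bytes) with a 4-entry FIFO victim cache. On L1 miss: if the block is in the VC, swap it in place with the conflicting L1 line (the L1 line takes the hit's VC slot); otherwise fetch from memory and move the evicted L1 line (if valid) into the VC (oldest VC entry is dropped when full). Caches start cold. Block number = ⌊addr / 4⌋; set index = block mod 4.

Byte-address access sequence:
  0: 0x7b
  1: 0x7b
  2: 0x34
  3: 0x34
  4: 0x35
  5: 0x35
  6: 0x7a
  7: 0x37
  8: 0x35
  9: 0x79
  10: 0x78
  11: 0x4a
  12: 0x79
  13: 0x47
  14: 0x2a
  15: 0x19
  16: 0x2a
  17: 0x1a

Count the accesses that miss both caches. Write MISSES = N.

#0 0x7b→b30/s2 MISS; vc=[]
#1 0x7b→b30/s2 L1-HIT; vc=[]
#2 0x34→b13/s1 MISS; vc=[]
#3 0x34→b13/s1 L1-HIT; vc=[]
#4 0x35→b13/s1 L1-HIT; vc=[]
#5 0x35→b13/s1 L1-HIT; vc=[]
#6 0x7a→b30/s2 L1-HIT; vc=[]
#7 0x37→b13/s1 L1-HIT; vc=[]
#8 0x35→b13/s1 L1-HIT; vc=[]
#9 0x79→b30/s2 L1-HIT; vc=[]
#10 0x78→b30/s2 L1-HIT; vc=[]
#11 0x4a→b18/s2 MISS; vc=[30]
#12 0x79→b30/s2 VC-HIT; vc=[18]
#13 0x47→b17/s1 MISS; vc=[18,13]
#14 0x2a→b10/s2 MISS; vc=[18,13,30]
#15 0x19→b6/s2 MISS; vc=[18,13,30,10]
#16 0x2a→b10/s2 VC-HIT; vc=[18,13,30,6]
#17 0x1a→b6/s2 VC-HIT; vc=[18,13,30,10]

MISSES = 6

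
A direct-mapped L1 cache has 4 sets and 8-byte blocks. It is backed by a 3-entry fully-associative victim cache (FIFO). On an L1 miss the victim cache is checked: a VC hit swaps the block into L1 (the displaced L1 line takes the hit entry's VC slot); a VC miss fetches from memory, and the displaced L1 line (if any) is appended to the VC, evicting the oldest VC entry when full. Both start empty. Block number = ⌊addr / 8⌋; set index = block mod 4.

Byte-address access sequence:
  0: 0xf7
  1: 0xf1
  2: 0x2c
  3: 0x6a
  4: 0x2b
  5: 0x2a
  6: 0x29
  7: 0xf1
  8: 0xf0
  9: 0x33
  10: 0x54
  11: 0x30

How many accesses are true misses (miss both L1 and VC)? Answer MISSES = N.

0: 0xf7 (blk 30, set 2) → MISS  vc=[]
1: 0xf1 (blk 30, set 2) → L1-HIT  vc=[]
2: 0x2c (blk 5, set 1) → MISS  vc=[]
3: 0x6a (blk 13, set 1) → MISS  vc=[5]
4: 0x2b (blk 5, set 1) → VC-HIT  vc=[13]
5: 0x2a (blk 5, set 1) → L1-HIT  vc=[13]
6: 0x29 (blk 5, set 1) → L1-HIT  vc=[13]
7: 0xf1 (blk 30, set 2) → L1-HIT  vc=[13]
8: 0xf0 (blk 30, set 2) → L1-HIT  vc=[13]
9: 0x33 (blk 6, set 2) → MISS  vc=[13, 30]
10: 0x54 (blk 10, set 2) → MISS  vc=[13, 30, 6]
11: 0x30 (blk 6, set 2) → VC-HIT  vc=[13, 30, 10]

MISSES = 5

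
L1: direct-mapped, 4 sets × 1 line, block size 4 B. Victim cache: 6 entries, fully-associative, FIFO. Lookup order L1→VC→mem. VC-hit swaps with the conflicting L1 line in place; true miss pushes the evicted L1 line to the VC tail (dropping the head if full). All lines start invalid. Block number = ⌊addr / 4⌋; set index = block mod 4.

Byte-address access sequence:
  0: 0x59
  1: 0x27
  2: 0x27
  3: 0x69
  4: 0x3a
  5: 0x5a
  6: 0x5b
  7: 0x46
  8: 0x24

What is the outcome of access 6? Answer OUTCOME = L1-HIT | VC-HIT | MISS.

  [0] addr=0x59 blk=22 s=2: MISS | VC []
  [1] addr=0x27 blk=9 s=1: MISS | VC []
  [2] addr=0x27 blk=9 s=1: L1-HIT | VC []
  [3] addr=0x69 blk=26 s=2: MISS | VC [22]
  [4] addr=0x3a blk=14 s=2: MISS | VC [22, 26]
  [5] addr=0x5a blk=22 s=2: VC-HIT | VC [14, 26]
  [6] addr=0x5b blk=22 s=2: L1-HIT | VC [14, 26]
  [7] addr=0x46 blk=17 s=1: MISS | VC [14, 26, 9]
  [8] addr=0x24 blk=9 s=1: VC-HIT | VC [14, 26, 17]

OUTCOME = L1-HIT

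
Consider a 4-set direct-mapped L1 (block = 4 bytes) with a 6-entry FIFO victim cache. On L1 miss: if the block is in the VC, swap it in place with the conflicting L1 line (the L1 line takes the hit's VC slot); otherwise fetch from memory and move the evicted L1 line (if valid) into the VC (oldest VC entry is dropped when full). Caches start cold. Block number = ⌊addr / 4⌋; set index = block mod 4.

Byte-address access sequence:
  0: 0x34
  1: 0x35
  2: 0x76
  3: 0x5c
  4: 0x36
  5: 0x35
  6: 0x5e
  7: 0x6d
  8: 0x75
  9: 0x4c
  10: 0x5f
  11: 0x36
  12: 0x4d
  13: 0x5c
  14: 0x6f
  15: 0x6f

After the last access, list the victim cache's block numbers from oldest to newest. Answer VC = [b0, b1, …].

VC = [29, 19, 23]

#0 0x34→b13/s1 MISS; vc=[]
#1 0x35→b13/s1 L1-HIT; vc=[]
#2 0x76→b29/s1 MISS; vc=[13]
#3 0x5c→b23/s3 MISS; vc=[13]
#4 0x36→b13/s1 VC-HIT; vc=[29]
#5 0x35→b13/s1 L1-HIT; vc=[29]
#6 0x5e→b23/s3 L1-HIT; vc=[29]
#7 0x6d→b27/s3 MISS; vc=[29,23]
#8 0x75→b29/s1 VC-HIT; vc=[13,23]
#9 0x4c→b19/s3 MISS; vc=[13,23,27]
#10 0x5f→b23/s3 VC-HIT; vc=[13,19,27]
#11 0x36→b13/s1 VC-HIT; vc=[29,19,27]
#12 0x4d→b19/s3 VC-HIT; vc=[29,23,27]
#13 0x5c→b23/s3 VC-HIT; vc=[29,19,27]
#14 0x6f→b27/s3 VC-HIT; vc=[29,19,23]
#15 0x6f→b27/s3 L1-HIT; vc=[29,19,23]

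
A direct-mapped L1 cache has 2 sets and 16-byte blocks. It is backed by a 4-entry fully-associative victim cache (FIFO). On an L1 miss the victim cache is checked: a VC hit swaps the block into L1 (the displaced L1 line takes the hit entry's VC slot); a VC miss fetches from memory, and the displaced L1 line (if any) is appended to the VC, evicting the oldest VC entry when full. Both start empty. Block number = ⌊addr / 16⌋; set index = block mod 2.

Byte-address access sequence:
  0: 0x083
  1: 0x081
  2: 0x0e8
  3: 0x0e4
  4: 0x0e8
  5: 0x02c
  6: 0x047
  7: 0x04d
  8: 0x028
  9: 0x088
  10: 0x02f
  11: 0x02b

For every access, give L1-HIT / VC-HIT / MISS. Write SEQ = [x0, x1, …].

  [0] addr=0x83 blk=8 s=0: MISS | VC []
  [1] addr=0x81 blk=8 s=0: L1-HIT | VC []
  [2] addr=0xe8 blk=14 s=0: MISS | VC [8]
  [3] addr=0xe4 blk=14 s=0: L1-HIT | VC [8]
  [4] addr=0xe8 blk=14 s=0: L1-HIT | VC [8]
  [5] addr=0x2c blk=2 s=0: MISS | VC [8, 14]
  [6] addr=0x47 blk=4 s=0: MISS | VC [8, 14, 2]
  [7] addr=0x4d blk=4 s=0: L1-HIT | VC [8, 14, 2]
  [8] addr=0x28 blk=2 s=0: VC-HIT | VC [8, 14, 4]
  [9] addr=0x88 blk=8 s=0: VC-HIT | VC [2, 14, 4]
  [10] addr=0x2f blk=2 s=0: VC-HIT | VC [8, 14, 4]
  [11] addr=0x2b blk=2 s=0: L1-HIT | VC [8, 14, 4]

SEQ = [MISS, L1-HIT, MISS, L1-HIT, L1-HIT, MISS, MISS, L1-HIT, VC-HIT, VC-HIT, VC-HIT, L1-HIT]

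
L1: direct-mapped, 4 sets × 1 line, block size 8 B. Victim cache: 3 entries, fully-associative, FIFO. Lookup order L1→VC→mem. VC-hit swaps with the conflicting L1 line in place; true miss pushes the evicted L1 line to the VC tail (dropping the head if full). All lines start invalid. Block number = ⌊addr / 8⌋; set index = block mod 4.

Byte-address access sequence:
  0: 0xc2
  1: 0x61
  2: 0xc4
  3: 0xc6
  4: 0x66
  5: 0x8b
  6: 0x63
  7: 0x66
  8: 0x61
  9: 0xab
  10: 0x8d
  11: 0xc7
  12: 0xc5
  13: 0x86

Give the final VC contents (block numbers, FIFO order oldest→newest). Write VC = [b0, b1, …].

  [0] addr=0xc2 blk=24 s=0: MISS | VC []
  [1] addr=0x61 blk=12 s=0: MISS | VC [24]
  [2] addr=0xc4 blk=24 s=0: VC-HIT | VC [12]
  [3] addr=0xc6 blk=24 s=0: L1-HIT | VC [12]
  [4] addr=0x66 blk=12 s=0: VC-HIT | VC [24]
  [5] addr=0x8b blk=17 s=1: MISS | VC [24]
  [6] addr=0x63 blk=12 s=0: L1-HIT | VC [24]
  [7] addr=0x66 blk=12 s=0: L1-HIT | VC [24]
  [8] addr=0x61 blk=12 s=0: L1-HIT | VC [24]
  [9] addr=0xab blk=21 s=1: MISS | VC [24, 17]
  [10] addr=0x8d blk=17 s=1: VC-HIT | VC [24, 21]
  [11] addr=0xc7 blk=24 s=0: VC-HIT | VC [12, 21]
  [12] addr=0xc5 blk=24 s=0: L1-HIT | VC [12, 21]
  [13] addr=0x86 blk=16 s=0: MISS | VC [12, 21, 24]

VC = [12, 21, 24]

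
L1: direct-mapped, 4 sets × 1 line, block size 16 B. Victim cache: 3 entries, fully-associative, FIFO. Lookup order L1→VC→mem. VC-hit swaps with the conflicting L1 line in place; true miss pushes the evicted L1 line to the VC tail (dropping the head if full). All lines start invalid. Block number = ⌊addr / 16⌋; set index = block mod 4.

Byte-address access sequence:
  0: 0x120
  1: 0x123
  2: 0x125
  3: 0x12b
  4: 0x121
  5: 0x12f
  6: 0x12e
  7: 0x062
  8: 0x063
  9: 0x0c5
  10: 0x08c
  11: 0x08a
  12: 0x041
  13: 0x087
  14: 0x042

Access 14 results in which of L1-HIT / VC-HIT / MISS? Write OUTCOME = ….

OUTCOME = VC-HIT

0: 0x120 (blk 18, set 2) → MISS  vc=[]
1: 0x123 (blk 18, set 2) → L1-HIT  vc=[]
2: 0x125 (blk 18, set 2) → L1-HIT  vc=[]
3: 0x12b (blk 18, set 2) → L1-HIT  vc=[]
4: 0x121 (blk 18, set 2) → L1-HIT  vc=[]
5: 0x12f (blk 18, set 2) → L1-HIT  vc=[]
6: 0x12e (blk 18, set 2) → L1-HIT  vc=[]
7: 0x62 (blk 6, set 2) → MISS  vc=[18]
8: 0x63 (blk 6, set 2) → L1-HIT  vc=[18]
9: 0xc5 (blk 12, set 0) → MISS  vc=[18]
10: 0x8c (blk 8, set 0) → MISS  vc=[18, 12]
11: 0x8a (blk 8, set 0) → L1-HIT  vc=[18, 12]
12: 0x41 (blk 4, set 0) → MISS  vc=[18, 12, 8]
13: 0x87 (blk 8, set 0) → VC-HIT  vc=[18, 12, 4]
14: 0x42 (blk 4, set 0) → VC-HIT  vc=[18, 12, 8]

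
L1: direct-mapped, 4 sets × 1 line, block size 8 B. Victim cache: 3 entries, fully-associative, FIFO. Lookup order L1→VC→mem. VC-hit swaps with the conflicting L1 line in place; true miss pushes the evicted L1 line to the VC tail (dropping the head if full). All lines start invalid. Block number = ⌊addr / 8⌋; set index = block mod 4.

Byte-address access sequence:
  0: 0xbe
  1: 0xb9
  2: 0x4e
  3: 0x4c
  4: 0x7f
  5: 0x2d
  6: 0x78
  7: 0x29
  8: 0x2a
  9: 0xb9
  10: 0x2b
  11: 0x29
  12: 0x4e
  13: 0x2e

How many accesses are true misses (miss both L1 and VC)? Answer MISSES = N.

MISSES = 4

#0 0xbe→b23/s3 MISS; vc=[]
#1 0xb9→b23/s3 L1-HIT; vc=[]
#2 0x4e→b9/s1 MISS; vc=[]
#3 0x4c→b9/s1 L1-HIT; vc=[]
#4 0x7f→b15/s3 MISS; vc=[23]
#5 0x2d→b5/s1 MISS; vc=[23,9]
#6 0x78→b15/s3 L1-HIT; vc=[23,9]
#7 0x29→b5/s1 L1-HIT; vc=[23,9]
#8 0x2a→b5/s1 L1-HIT; vc=[23,9]
#9 0xb9→b23/s3 VC-HIT; vc=[15,9]
#10 0x2b→b5/s1 L1-HIT; vc=[15,9]
#11 0x29→b5/s1 L1-HIT; vc=[15,9]
#12 0x4e→b9/s1 VC-HIT; vc=[15,5]
#13 0x2e→b5/s1 VC-HIT; vc=[15,9]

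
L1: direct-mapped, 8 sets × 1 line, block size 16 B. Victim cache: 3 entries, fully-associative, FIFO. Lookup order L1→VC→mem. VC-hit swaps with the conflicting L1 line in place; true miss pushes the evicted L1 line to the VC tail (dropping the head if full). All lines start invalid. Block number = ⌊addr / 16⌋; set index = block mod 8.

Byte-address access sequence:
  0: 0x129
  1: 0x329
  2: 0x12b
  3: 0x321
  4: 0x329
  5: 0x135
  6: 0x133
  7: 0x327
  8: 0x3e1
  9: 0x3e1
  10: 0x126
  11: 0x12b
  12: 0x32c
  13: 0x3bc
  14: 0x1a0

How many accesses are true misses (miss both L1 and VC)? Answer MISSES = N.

MISSES = 6

0: 0x129 (blk 18, set 2) → MISS  vc=[]
1: 0x329 (blk 50, set 2) → MISS  vc=[18]
2: 0x12b (blk 18, set 2) → VC-HIT  vc=[50]
3: 0x321 (blk 50, set 2) → VC-HIT  vc=[18]
4: 0x329 (blk 50, set 2) → L1-HIT  vc=[18]
5: 0x135 (blk 19, set 3) → MISS  vc=[18]
6: 0x133 (blk 19, set 3) → L1-HIT  vc=[18]
7: 0x327 (blk 50, set 2) → L1-HIT  vc=[18]
8: 0x3e1 (blk 62, set 6) → MISS  vc=[18]
9: 0x3e1 (blk 62, set 6) → L1-HIT  vc=[18]
10: 0x126 (blk 18, set 2) → VC-HIT  vc=[50]
11: 0x12b (blk 18, set 2) → L1-HIT  vc=[50]
12: 0x32c (blk 50, set 2) → VC-HIT  vc=[18]
13: 0x3bc (blk 59, set 3) → MISS  vc=[18, 19]
14: 0x1a0 (blk 26, set 2) → MISS  vc=[18, 19, 50]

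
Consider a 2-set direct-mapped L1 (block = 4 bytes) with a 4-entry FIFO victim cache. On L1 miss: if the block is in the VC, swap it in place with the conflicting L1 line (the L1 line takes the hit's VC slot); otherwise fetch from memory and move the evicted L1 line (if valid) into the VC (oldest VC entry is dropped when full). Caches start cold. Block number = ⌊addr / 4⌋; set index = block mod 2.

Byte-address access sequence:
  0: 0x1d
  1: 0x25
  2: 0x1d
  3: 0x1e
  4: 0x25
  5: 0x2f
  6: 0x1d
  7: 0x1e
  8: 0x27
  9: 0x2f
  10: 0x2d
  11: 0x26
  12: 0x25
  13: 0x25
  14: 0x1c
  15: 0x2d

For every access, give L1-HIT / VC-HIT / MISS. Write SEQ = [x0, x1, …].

#0 0x1d→b7/s1 MISS; vc=[]
#1 0x25→b9/s1 MISS; vc=[7]
#2 0x1d→b7/s1 VC-HIT; vc=[9]
#3 0x1e→b7/s1 L1-HIT; vc=[9]
#4 0x25→b9/s1 VC-HIT; vc=[7]
#5 0x2f→b11/s1 MISS; vc=[7,9]
#6 0x1d→b7/s1 VC-HIT; vc=[11,9]
#7 0x1e→b7/s1 L1-HIT; vc=[11,9]
#8 0x27→b9/s1 VC-HIT; vc=[11,7]
#9 0x2f→b11/s1 VC-HIT; vc=[9,7]
#10 0x2d→b11/s1 L1-HIT; vc=[9,7]
#11 0x26→b9/s1 VC-HIT; vc=[11,7]
#12 0x25→b9/s1 L1-HIT; vc=[11,7]
#13 0x25→b9/s1 L1-HIT; vc=[11,7]
#14 0x1c→b7/s1 VC-HIT; vc=[11,9]
#15 0x2d→b11/s1 VC-HIT; vc=[7,9]

SEQ = [MISS, MISS, VC-HIT, L1-HIT, VC-HIT, MISS, VC-HIT, L1-HIT, VC-HIT, VC-HIT, L1-HIT, VC-HIT, L1-HIT, L1-HIT, VC-HIT, VC-HIT]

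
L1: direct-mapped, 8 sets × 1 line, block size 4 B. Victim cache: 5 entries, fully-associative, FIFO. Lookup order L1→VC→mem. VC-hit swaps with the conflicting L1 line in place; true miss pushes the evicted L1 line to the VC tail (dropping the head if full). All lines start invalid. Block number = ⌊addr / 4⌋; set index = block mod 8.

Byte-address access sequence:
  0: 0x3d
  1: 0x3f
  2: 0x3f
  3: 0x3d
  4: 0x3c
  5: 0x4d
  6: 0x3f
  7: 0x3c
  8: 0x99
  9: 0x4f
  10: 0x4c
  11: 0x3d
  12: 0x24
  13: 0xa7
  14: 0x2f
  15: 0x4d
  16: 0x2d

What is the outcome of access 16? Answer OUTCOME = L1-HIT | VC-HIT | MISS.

OUTCOME = VC-HIT

  [0] addr=0x3d blk=15 s=7: MISS | VC []
  [1] addr=0x3f blk=15 s=7: L1-HIT | VC []
  [2] addr=0x3f blk=15 s=7: L1-HIT | VC []
  [3] addr=0x3d blk=15 s=7: L1-HIT | VC []
  [4] addr=0x3c blk=15 s=7: L1-HIT | VC []
  [5] addr=0x4d blk=19 s=3: MISS | VC []
  [6] addr=0x3f blk=15 s=7: L1-HIT | VC []
  [7] addr=0x3c blk=15 s=7: L1-HIT | VC []
  [8] addr=0x99 blk=38 s=6: MISS | VC []
  [9] addr=0x4f blk=19 s=3: L1-HIT | VC []
  [10] addr=0x4c blk=19 s=3: L1-HIT | VC []
  [11] addr=0x3d blk=15 s=7: L1-HIT | VC []
  [12] addr=0x24 blk=9 s=1: MISS | VC []
  [13] addr=0xa7 blk=41 s=1: MISS | VC [9]
  [14] addr=0x2f blk=11 s=3: MISS | VC [9, 19]
  [15] addr=0x4d blk=19 s=3: VC-HIT | VC [9, 11]
  [16] addr=0x2d blk=11 s=3: VC-HIT | VC [9, 19]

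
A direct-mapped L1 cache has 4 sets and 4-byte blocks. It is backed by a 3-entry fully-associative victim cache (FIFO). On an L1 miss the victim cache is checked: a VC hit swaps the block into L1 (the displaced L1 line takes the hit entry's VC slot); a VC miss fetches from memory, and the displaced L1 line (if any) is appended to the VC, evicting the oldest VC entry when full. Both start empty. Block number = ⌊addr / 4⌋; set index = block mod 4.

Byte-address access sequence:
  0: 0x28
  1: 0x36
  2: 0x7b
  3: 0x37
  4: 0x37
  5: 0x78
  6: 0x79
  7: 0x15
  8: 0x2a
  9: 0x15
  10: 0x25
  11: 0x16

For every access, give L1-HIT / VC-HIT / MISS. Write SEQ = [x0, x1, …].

0: 0x28 (blk 10, set 2) → MISS  vc=[]
1: 0x36 (blk 13, set 1) → MISS  vc=[]
2: 0x7b (blk 30, set 2) → MISS  vc=[10]
3: 0x37 (blk 13, set 1) → L1-HIT  vc=[10]
4: 0x37 (blk 13, set 1) → L1-HIT  vc=[10]
5: 0x78 (blk 30, set 2) → L1-HIT  vc=[10]
6: 0x79 (blk 30, set 2) → L1-HIT  vc=[10]
7: 0x15 (blk 5, set 1) → MISS  vc=[10, 13]
8: 0x2a (blk 10, set 2) → VC-HIT  vc=[30, 13]
9: 0x15 (blk 5, set 1) → L1-HIT  vc=[30, 13]
10: 0x25 (blk 9, set 1) → MISS  vc=[30, 13, 5]
11: 0x16 (blk 5, set 1) → VC-HIT  vc=[30, 13, 9]

SEQ = [MISS, MISS, MISS, L1-HIT, L1-HIT, L1-HIT, L1-HIT, MISS, VC-HIT, L1-HIT, MISS, VC-HIT]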